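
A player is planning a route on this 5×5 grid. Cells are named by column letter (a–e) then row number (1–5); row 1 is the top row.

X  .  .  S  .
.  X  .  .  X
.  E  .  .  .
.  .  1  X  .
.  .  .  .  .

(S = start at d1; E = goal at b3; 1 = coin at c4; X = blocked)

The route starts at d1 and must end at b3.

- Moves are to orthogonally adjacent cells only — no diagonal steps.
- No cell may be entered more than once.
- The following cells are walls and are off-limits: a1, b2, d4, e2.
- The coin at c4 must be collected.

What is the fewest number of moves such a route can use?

Any route passes through c4 somewhere between d1 and b3. Summing Manhattan distances along the two legs (d1 → c4 → b3) gives a lower bound of 4 + 2 = 6 moves.
A route of 6 moves achieves this: d1 → d2 → d3 → c3 → c4 → b4 → b3.
Since 6 matches the lower bound, it is optimal.

6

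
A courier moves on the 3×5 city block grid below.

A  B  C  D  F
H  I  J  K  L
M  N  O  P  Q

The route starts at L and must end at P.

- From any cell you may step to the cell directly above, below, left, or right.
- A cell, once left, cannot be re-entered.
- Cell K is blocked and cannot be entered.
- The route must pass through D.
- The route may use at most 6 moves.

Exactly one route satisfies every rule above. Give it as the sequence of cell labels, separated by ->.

The budget equals the shortest possible length, so every move has to be on a shortest route through the required cells.
Route from L: up 1 to F, left 2 to C, down 2 to O, right 1 to P — 6 moves in all.
Check: all required cells visited; 6 ≤ 6 moves.

L -> F -> D -> C -> J -> O -> P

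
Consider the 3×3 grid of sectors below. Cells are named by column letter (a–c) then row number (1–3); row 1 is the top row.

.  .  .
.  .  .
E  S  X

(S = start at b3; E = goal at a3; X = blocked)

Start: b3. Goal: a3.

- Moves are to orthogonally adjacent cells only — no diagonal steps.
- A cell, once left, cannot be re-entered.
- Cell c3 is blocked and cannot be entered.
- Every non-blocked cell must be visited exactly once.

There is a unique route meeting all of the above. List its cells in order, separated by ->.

b3 -> b2 -> c2 -> c1 -> b1 -> a1 -> a2 -> a3

Need to visit all 8 open cells exactly once, starting at b3 and ending at a3.
Cell c2 has only two open neighbours (c1 and b2), so the path must pass straight through it: one of those is the cell it's entered from and the other is where it exits.
Route from b3: up 1 to b2, right 1 to c2, up 1 to c1, left 2 to a1, down 2 to a3 — 7 moves in all.
Check: all 8 open cells covered.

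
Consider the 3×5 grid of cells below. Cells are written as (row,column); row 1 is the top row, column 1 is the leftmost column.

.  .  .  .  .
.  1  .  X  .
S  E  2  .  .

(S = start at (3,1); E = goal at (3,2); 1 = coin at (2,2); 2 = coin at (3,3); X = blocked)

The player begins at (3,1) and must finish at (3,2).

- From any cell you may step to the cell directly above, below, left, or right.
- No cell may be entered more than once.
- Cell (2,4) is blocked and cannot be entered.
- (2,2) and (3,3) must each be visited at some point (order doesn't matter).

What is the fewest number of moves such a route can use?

Any route passes through (2,2) and (3,3) in some order between (3,1) and (3,2). Summing Manhattan distances along each leg and taking the cheapest ordering ((3,1) → (2,2) → (3,3) → (3,2)) gives a lower bound of 2 + 2 + 1 = 5 moves.
A route of 5 moves achieves this: (3,1) → (2,1) → (2,2) → (2,3) → (3,3) → (3,2).
Since 5 matches the lower bound, it is optimal.

5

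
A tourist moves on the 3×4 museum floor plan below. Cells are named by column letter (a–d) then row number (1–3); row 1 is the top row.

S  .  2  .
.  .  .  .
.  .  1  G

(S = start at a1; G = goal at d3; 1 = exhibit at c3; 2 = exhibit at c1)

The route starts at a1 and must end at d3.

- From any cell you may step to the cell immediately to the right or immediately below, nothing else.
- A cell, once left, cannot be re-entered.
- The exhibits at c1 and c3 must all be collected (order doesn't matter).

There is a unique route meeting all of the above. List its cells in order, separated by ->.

a1 -> b1 -> c1 -> c2 -> c3 -> d3

Moves only go right or down, so the column and row indices never decrease.
Route from a1: 2× right (reaching c1), 2× down (reaching c3), right to d3 — 5 moves in all.
Check: all required cells visited.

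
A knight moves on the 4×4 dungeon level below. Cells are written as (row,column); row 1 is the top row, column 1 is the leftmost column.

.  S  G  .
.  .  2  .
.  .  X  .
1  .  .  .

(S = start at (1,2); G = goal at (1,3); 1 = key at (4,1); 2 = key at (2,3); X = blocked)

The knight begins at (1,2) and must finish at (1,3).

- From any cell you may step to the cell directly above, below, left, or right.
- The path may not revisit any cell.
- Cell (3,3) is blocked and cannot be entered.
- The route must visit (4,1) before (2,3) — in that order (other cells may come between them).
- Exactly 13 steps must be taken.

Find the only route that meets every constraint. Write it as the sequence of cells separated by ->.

(1,2) -> (1,1) -> (2,1) -> (2,2) -> (3,2) -> (3,1) -> (4,1) -> (4,2) -> (4,3) -> (4,4) -> (3,4) -> (2,4) -> (2,3) -> (1,3)

The waypoints must appear in the order (4,1), (2,3), with no cell reused.
Route from (1,2): left to (1,1), down to (2,1), right to (2,2), down to (3,2), left to (3,1), down to (4,1), 3× right (reaching (4,4)), 2× up (reaching (2,4)), left to (2,3), up to (1,3) — 13 moves in all.
Check: order respected (1 at step 6, 2 at step 12); 13 moves as required.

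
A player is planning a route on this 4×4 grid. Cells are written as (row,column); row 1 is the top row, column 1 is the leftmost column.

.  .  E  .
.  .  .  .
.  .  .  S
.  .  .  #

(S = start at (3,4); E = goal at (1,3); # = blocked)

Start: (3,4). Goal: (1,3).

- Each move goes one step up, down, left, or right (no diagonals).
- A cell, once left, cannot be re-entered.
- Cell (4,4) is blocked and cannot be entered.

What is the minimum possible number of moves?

The Manhattan distance from (3,4) to (1,3) is |3−1| + |4−3| = 3, so at least 3 moves are needed.
A route of 3 moves achieves this: (3,4) → (2,4) → (1,4) → (1,3).
Since 3 matches the lower bound, it is optimal.

3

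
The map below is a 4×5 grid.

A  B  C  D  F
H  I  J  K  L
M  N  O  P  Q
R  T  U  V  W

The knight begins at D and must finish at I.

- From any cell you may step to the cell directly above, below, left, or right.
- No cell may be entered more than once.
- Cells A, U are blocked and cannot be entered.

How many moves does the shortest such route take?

3

The Manhattan distance from D to I is |1−2| + |4−2| = 3, so at least 3 moves are needed.
A route of 3 moves achieves this: D → K → J → I.
Since 3 matches the lower bound, it is optimal.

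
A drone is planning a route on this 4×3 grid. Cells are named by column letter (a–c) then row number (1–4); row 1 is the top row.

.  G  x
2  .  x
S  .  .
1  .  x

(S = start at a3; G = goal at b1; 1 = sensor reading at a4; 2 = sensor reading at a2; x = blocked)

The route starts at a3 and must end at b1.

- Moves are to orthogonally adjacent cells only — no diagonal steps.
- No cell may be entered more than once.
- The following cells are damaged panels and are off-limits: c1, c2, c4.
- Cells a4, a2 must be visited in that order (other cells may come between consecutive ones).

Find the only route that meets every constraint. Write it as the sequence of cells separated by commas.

a3, a4, b4, b3, b2, a2, a1, b1

The waypoints must appear in the order a4, a2, with no cell reused.
Route from a3: down to a4, right to b4, 2× up (reaching b2), left to a2, up to a1, right to b1 — 7 moves in all.
Check: order respected (1 at step 1, 2 at step 5).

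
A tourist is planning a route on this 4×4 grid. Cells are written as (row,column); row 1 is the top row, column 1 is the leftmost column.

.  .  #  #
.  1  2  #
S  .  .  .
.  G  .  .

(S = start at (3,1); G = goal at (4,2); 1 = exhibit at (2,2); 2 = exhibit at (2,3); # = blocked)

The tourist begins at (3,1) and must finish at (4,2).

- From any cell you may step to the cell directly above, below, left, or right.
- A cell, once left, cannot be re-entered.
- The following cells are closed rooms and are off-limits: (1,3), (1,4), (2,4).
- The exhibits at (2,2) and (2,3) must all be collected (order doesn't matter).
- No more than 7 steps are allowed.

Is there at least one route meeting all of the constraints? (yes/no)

One route that works: (3,1) → (2,1) → (2,2) → (2,3) → (3,3) → (4,3) → (4,2).

yes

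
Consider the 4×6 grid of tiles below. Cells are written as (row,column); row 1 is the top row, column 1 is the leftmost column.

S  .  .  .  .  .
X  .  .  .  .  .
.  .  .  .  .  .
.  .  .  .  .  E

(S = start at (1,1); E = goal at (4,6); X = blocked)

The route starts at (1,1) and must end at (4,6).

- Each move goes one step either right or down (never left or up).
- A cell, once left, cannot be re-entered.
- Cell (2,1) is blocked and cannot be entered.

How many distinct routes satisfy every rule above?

35

A right/down-only route from (1,1) to (4,6) makes exactly 3 down-moves and 5 right-moves in some order.
With no other constraints that would be C(8,3) = 56 routes.
Subtract routes through each blocked cell (inclusion–exclusion for overlaps): − through (2,1): 21 → 35.
That gives 35 routes.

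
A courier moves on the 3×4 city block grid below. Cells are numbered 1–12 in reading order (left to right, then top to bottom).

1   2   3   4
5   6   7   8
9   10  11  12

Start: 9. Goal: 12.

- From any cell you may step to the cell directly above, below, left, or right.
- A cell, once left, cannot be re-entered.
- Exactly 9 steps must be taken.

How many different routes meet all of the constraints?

11

Need simple routes of exactly 9 moves from 9 to 12 (Manhattan distance 3, so 3 moves are spent on a detour and 3 undoing it).
Branch systematically from the start, pruning whenever the remaining move budget drops below the Manhattan distance to 12 or differs from it in parity. Grouping the completions by first move — via 5: 6; via 10: 5 — and summing: 6 + 5 = 11.
That gives 11 routes.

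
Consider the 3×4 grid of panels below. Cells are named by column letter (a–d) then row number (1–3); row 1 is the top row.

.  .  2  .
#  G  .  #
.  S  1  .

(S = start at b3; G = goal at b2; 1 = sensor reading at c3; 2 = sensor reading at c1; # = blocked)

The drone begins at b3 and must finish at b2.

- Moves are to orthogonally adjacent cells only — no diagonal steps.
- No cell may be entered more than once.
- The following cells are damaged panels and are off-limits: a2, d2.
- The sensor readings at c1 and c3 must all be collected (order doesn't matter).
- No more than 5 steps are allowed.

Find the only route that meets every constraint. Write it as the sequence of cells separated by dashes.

b3 - c3 - c2 - c1 - b1 - b2

The 5-move cap with required stops at c1, c3 leaves no slack for detours.
Route from b3: right to c3, 2× up (reaching c1), left to b1, down to b2 — 5 moves in all.
Check: all required cells visited; 5 ≤ 5 moves.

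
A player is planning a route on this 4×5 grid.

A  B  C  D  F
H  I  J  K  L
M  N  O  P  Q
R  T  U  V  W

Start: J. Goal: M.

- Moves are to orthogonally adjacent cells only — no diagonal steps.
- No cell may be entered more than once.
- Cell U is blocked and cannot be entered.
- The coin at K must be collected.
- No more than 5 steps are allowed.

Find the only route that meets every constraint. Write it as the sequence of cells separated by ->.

J -> K -> P -> O -> N -> M

Any route must reach K and still end at M within 5 moves, so the order of the required stops is forced.
Route from J: right 1 to K, down 1 to P, left 3 to M — 5 moves in all.
Check: all required cells visited; 5 ≤ 5 moves.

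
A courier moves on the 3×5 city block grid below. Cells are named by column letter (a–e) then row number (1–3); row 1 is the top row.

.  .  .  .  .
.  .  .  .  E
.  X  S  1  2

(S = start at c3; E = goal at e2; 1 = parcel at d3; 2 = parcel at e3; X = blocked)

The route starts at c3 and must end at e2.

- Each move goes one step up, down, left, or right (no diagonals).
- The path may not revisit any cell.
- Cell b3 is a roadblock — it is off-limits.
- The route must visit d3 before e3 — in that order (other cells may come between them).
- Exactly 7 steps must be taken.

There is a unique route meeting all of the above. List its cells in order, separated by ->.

c3 -> c2 -> c1 -> d1 -> d2 -> d3 -> e3 -> e2

The waypoints must appear in the order d3, e3, with no cell reused.
Route from c3: 2× up (reaching c1), right to d1, 2× down (reaching d3), right to e3, up to e2 — 7 moves in all.
Check: order respected (1 at step 5, 2 at step 6); 7 moves as required.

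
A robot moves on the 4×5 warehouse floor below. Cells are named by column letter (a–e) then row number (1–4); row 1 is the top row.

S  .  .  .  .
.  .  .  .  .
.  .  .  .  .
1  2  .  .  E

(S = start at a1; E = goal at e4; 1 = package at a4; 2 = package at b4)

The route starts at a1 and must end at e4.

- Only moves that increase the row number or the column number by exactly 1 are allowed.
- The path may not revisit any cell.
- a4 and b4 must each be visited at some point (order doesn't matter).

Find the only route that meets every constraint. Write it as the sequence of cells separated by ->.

Moves only go right or down, so the column and row indices never decrease.
Route from a1: 3× down (reaching a4), 4× right (reaching e4) — 7 moves in all.
Check: all required cells visited.

a1 -> a2 -> a3 -> a4 -> b4 -> c4 -> d4 -> e4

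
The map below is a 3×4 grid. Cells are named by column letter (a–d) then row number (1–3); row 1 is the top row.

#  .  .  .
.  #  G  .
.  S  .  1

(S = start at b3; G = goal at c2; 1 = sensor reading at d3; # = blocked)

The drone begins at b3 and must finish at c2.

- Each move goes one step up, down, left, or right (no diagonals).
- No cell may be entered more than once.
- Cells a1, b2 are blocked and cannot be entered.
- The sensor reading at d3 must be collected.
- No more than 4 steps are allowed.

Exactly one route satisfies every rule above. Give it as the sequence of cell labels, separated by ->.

The 4-move cap with required stops at d3 leaves no slack for detours.
Route from b3: right 2 to d3, up 1 to d2, left 1 to c2 — 4 moves in all.
Check: all required cells visited; 4 ≤ 4 moves.

b3 -> c3 -> d3 -> d2 -> c2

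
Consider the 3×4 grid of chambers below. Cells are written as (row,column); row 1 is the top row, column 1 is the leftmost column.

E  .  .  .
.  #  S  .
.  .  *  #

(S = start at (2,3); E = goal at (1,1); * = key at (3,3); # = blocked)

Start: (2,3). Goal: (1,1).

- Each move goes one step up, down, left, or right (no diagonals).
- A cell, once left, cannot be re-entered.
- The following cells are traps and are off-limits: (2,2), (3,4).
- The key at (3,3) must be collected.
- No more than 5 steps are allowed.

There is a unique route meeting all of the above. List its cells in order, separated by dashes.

(2,3) - (3,3) - (3,2) - (3,1) - (2,1) - (1,1)

The budget equals the shortest possible length, so every move has to be on a shortest route through the required cells.
Route from (2,3): down to (3,3), 2× left (reaching (3,1)), 2× up (reaching (1,1)) — 5 moves in all.
Check: all required cells visited; 5 ≤ 5 moves.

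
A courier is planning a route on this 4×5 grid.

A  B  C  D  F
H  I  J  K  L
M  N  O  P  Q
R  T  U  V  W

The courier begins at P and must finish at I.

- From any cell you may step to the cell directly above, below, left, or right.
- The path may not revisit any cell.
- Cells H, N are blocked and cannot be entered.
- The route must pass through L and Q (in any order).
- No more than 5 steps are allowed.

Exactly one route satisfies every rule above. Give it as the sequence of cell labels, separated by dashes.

P - Q - L - K - J - I

Any route must reach L and Q and still end at I within 5 moves, so the order of the required stops is forced.
Route from P: right to Q, up to L, 3× left (reaching I) — 5 moves in all.
Check: all required cells visited; 5 ≤ 5 moves.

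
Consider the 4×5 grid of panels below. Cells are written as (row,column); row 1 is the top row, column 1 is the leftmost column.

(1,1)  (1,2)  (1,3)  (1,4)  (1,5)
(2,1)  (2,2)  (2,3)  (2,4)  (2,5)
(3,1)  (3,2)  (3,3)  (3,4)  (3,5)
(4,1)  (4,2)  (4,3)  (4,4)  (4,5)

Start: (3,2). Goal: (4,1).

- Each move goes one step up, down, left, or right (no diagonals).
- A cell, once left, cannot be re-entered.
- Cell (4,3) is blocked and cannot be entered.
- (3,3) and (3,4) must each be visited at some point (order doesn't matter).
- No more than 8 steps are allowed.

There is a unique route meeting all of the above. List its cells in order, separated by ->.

The 8-move cap with required stops at (3,3), (3,4) leaves no slack for detours.
Route from (3,2): right 2 to (3,4), up 1 to (2,4), left 3 to (2,1), down 2 to (4,1) — 8 moves in all.
Check: all required cells visited; 8 ≤ 8 moves.

(3,2) -> (3,3) -> (3,4) -> (2,4) -> (2,3) -> (2,2) -> (2,1) -> (3,1) -> (4,1)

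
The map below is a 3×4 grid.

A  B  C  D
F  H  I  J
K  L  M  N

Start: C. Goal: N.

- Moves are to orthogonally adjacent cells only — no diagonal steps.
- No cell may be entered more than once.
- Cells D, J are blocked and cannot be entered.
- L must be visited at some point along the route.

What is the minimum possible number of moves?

Any route passes through L somewhere between C and N. Summing Manhattan distances along the two legs (C → L → N) gives a lower bound of 3 + 2 = 5 moves.
A route of 5 moves achieves this: C → I → H → L → M → N.
Since 5 matches the lower bound, it is optimal.

5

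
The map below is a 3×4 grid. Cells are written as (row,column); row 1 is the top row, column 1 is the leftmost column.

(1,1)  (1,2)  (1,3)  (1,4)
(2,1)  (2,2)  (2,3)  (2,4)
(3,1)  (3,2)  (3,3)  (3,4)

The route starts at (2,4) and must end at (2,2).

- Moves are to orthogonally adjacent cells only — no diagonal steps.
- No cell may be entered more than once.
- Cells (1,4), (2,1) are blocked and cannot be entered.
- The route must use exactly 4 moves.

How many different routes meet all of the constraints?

Need simple routes of exactly 4 moves from (2,4) to (2,2) (Manhattan distance 2, so 1 moves are spent on a detour and 1 undoing it).
Enumerating: (2,4) (3,4) (3,3) (2,3) (2,2) | (2,4) (3,4) (3,3) (3,2) (2,2) | (2,4) (2,3) (1,3) (1,2) (2,2) | (2,4) (2,3) (3,3) (3,2) (2,2).
That gives 4 routes.

4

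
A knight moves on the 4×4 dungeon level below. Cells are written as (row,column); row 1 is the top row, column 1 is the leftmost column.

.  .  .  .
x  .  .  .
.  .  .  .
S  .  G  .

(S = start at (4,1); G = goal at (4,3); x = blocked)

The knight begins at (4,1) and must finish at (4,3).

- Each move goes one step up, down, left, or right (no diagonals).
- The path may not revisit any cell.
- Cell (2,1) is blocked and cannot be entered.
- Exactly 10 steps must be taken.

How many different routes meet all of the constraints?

Need simple routes of exactly 10 moves from (4,1) to (4,3) (Manhattan distance 2, so 4 moves are spent on a detour and 4 undoing it).
Branch systematically from the start, pruning whenever the remaining move budget drops below the Manhattan distance to (4,3) or differs from it in parity. Grouping the completions by first move — via (3,1): 9; via (4,2): 9 — and summing: 9 + 9 = 18.
That gives 18 routes.

18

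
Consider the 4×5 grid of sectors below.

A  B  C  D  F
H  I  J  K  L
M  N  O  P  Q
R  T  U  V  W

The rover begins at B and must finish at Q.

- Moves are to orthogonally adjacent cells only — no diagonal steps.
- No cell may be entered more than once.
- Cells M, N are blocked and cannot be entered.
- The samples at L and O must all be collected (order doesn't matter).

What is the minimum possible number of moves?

Any route passes through L and O in some order between B and Q. Summing Manhattan distances along each leg and taking the cheapest ordering (B → O → L → Q) gives a lower bound of 3 + 3 + 1 = 7 moves.
A route of 7 moves achieves this: B → I → J → O → P → K → L → Q.
Since 7 matches the lower bound, it is optimal.

7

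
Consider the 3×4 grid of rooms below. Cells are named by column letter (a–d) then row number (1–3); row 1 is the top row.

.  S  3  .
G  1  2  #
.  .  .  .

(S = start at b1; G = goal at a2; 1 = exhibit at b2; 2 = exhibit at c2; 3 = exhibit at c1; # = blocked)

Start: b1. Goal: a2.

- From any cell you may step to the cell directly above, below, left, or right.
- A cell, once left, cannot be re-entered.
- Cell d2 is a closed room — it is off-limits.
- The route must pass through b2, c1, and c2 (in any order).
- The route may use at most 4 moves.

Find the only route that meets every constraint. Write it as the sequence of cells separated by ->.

Any route must reach b2, c1, and c2 and still end at a2 within 4 moves, so the order of the required stops is forced.
Route from b1: right to c1, down to c2, 2× left (reaching a2) — 4 moves in all.
Check: all required cells visited; 4 ≤ 4 moves.

b1 -> c1 -> c2 -> b2 -> a2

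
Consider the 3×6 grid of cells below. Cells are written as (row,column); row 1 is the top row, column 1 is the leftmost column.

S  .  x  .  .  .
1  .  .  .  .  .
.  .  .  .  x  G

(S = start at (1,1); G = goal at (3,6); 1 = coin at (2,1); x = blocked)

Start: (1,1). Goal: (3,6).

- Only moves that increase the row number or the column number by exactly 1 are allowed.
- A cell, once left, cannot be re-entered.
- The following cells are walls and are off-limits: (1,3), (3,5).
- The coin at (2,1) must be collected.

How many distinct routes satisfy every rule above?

A right/down-only route from (1,1) to (3,6) makes exactly 2 down-moves and 5 right-moves in some order.
With no other constraints that would be C(7,2) = 21 routes.
Split at (2,1) and multiply the segment counts (each segment already excludes blocked cells): (1,1)→(2,1): 1; (2,1)→(3,6): 1; product = 1.
That gives 1 route.

1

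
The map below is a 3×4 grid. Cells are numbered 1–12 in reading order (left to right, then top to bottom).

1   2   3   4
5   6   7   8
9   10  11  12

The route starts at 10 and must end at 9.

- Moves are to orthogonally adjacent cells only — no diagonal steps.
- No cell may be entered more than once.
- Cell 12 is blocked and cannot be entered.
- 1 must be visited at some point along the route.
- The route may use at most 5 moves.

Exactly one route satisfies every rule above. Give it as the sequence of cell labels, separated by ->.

The budget equals the shortest possible length, so every move has to be on a shortest route through the required cells.
Route from 10: 2× up (reaching 2), left to 1, 2× down (reaching 9) — 5 moves in all.
Check: all required cells visited; 5 ≤ 5 moves.

10 -> 6 -> 2 -> 1 -> 5 -> 9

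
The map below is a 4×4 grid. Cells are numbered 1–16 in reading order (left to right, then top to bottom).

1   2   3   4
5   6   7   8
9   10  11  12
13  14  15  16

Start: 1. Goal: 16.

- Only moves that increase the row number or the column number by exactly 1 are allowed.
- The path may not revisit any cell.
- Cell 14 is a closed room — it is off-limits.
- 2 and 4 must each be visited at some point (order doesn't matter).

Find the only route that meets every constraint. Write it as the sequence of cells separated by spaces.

1 2 3 4 8 12 16

Moves only go right or down, so the column and row indices never decrease.
Route from 1: right 3 to 4, down 3 to 16 — 6 moves in all.
Check: all required cells visited.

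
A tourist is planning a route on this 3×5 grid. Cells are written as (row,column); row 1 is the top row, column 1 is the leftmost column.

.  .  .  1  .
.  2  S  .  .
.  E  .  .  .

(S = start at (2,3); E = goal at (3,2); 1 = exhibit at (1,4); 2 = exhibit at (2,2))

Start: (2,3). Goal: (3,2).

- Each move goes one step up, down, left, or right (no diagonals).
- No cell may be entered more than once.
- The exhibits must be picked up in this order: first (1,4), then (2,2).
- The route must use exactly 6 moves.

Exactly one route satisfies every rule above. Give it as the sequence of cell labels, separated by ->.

The waypoints must appear in the order (1,4), (2,2), with no cell reused.
Route from (2,3): right 1 to (2,4), up 1 to (1,4), left 2 to (1,2), down 2 to (3,2) — 6 moves in all.
Check: order respected (1 at step 2, 2 at step 5); 6 moves as required.

(2,3) -> (2,4) -> (1,4) -> (1,3) -> (1,2) -> (2,2) -> (3,2)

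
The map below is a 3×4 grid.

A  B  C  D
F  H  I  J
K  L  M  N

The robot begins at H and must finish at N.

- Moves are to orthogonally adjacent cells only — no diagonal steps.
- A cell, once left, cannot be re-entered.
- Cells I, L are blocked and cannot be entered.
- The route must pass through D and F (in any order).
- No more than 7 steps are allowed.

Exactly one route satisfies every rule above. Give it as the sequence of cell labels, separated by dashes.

H - F - A - B - C - D - J - N

The 7-move cap with required stops at D, F leaves no slack for detours.
Route from H: left to F, up to A, 3× right (reaching D), 2× down (reaching N) — 7 moves in all.
Check: all required cells visited; 7 ≤ 7 moves.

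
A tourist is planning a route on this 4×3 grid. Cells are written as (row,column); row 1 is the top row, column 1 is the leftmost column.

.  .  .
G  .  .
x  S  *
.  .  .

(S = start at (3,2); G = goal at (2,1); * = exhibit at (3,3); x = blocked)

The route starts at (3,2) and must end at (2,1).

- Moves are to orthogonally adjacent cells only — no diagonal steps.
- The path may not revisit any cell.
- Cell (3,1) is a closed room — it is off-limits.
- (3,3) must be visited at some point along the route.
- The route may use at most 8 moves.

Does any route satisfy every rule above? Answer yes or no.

One route that works: (3,2) → (3,3) → (2,3) → (2,2) → (2,1).

yes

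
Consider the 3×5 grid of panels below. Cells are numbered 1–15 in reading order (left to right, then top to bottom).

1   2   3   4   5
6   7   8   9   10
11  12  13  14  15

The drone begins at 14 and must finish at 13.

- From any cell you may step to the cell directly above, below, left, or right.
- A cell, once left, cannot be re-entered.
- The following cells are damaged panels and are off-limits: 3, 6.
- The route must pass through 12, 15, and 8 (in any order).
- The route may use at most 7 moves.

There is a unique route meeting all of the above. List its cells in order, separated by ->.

14 -> 15 -> 10 -> 9 -> 8 -> 7 -> 12 -> 13

The budget equals the shortest possible length, so every move has to be on a shortest route through the required cells.
Route from 14: right to 15, up to 10, 3× left (reaching 7), down to 12, right to 13 — 7 moves in all.
Check: all required cells visited; 7 ≤ 7 moves.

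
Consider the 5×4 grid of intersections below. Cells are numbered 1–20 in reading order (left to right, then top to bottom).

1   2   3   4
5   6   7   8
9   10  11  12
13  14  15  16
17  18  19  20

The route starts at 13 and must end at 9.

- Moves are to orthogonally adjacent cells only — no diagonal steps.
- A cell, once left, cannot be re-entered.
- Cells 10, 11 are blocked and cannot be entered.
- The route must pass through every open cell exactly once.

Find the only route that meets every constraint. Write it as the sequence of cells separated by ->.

Need to visit all 18 open cells exactly once, starting at 13 and ending at 9.
Cell 12 has only two open neighbours (8 and 16), so the path must pass straight through it: one of those is the cell it's entered from and the other is where it exits.
Route from 13: down 1 to 17, right 1 to 18, up 1 to 14, right 1 to 15, down 1 to 19, right 1 to 20, up 4 to 4, left 1 to 3, down 1 to 7, left 1 to 6, up 1 to 2, left 1 to 1, down 2 to 9 — 17 moves in all.
Check: all 18 open cells covered.

13 -> 17 -> 18 -> 14 -> 15 -> 19 -> 20 -> 16 -> 12 -> 8 -> 4 -> 3 -> 7 -> 6 -> 2 -> 1 -> 5 -> 9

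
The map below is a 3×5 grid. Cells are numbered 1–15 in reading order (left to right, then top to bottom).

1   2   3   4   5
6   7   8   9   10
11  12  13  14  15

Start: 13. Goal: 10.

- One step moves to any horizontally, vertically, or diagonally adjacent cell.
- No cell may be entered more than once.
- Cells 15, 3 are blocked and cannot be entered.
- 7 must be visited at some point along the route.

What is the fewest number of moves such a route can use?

4

Any route passes through 7 somewhere between 13 and 10. Summing Chebyshev distances along the two legs (13 → 7 → 10) gives a lower bound of 1 + 3 = 4 moves.
A route of 4 moves achieves this: 13 → 7 → 8 → 4 → 10.
Since 4 matches the lower bound, it is optimal.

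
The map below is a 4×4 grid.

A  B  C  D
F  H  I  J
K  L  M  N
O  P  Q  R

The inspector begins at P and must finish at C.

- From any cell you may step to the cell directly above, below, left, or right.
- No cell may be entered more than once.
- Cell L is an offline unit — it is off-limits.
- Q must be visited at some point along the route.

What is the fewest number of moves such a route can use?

4

Any route passes through Q somewhere between P and C. Summing Manhattan distances along the two legs (P → Q → C) gives a lower bound of 1 + 3 = 4 moves.
A route of 4 moves achieves this: P → Q → M → I → C.
Since 4 matches the lower bound, it is optimal.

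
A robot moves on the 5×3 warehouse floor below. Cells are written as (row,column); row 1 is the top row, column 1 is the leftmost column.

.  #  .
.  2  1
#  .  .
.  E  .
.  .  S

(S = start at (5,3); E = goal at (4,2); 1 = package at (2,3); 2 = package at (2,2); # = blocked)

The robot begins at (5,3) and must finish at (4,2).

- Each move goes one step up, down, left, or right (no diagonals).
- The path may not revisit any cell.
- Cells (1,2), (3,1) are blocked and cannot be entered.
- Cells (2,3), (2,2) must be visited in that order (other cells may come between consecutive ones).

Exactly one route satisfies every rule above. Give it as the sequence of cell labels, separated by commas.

The waypoints must appear in the order (2,3), (2,2), with no cell reused.
Route from (5,3): up 3 to (2,3), left 1 to (2,2), down 2 to (4,2) — 6 moves in all.
Check: order respected (1 at step 3, 2 at step 4).

(5,3), (4,3), (3,3), (2,3), (2,2), (3,2), (4,2)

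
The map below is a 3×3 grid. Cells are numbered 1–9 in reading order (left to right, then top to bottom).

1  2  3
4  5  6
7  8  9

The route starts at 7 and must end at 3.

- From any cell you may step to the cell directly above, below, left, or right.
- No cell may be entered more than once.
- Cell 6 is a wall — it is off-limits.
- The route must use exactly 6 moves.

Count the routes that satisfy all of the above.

1

Need simple routes of exactly 6 moves from 7 to 3 (Manhattan distance 4, so 1 moves are spent on a detour and 1 undoing it).
Enumerating: 7 8 5 4 1 2 3.
That gives 1 route.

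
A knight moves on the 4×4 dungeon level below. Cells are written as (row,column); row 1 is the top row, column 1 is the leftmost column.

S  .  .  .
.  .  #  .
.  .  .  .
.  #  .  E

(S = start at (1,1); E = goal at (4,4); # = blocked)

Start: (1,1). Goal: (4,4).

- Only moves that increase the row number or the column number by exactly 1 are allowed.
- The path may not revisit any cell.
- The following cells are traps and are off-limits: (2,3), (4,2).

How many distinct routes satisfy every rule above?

A right/down-only route from (1,1) to (4,4) makes exactly 3 down-moves and 3 right-moves in some order.
With no other constraints that would be C(6,3) = 20 routes.
Subtract routes through each blocked cell (inclusion–exclusion for overlaps): − through (2,3): 9 − through (4,2): 4 → 7.
That gives 7 routes.

7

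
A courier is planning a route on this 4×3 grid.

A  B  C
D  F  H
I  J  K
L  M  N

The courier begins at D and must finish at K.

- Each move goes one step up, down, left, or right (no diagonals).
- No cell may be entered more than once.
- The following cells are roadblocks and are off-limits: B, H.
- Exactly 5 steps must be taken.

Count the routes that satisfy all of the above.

4

Need simple routes of exactly 5 moves from D to K (Manhattan distance 3, so 1 moves are spent on a detour and 1 undoing it).
Enumerating: D I L M J K | D I L M N K | D I J M N K | D F J M N K.
That gives 4 routes.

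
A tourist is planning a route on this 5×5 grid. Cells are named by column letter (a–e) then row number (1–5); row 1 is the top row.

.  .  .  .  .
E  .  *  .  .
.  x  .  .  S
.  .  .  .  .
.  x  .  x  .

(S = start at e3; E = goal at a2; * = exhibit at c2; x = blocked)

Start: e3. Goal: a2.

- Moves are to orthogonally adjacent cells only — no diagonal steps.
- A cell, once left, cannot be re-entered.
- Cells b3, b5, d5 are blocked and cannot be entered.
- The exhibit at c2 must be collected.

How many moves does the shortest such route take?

Any route passes through c2 somewhere between e3 and a2. Summing Manhattan distances along the two legs (e3 → c2 → a2) gives a lower bound of 3 + 2 = 5 moves.
A route of 5 moves achieves this: e3 → e2 → d2 → c2 → b2 → a2.
Since 5 matches the lower bound, it is optimal.

5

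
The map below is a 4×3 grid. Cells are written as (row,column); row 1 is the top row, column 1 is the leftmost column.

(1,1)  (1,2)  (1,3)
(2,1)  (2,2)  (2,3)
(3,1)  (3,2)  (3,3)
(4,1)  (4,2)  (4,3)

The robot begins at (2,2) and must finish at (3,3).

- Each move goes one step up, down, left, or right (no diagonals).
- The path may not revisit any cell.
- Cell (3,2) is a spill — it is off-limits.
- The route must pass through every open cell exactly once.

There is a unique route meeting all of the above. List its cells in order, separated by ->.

(2,2) -> (2,3) -> (1,3) -> (1,2) -> (1,1) -> (2,1) -> (3,1) -> (4,1) -> (4,2) -> (4,3) -> (3,3)

Need to visit all 11 open cells exactly once, starting at (2,2) and ending at (3,3).
Route from (2,2): right to (2,3), up to (1,3), 2× left (reaching (1,1)), 3× down (reaching (4,1)), 2× right (reaching (4,3)), up to (3,3) — 10 moves in all.
Check: all 11 open cells covered.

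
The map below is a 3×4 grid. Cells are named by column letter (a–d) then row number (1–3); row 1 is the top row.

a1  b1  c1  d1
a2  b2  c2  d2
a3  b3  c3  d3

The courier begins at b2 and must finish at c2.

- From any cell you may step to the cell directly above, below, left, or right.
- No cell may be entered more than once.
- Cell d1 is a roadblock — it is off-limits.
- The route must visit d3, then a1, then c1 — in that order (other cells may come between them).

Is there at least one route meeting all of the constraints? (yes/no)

no

Even ignoring the required order, no revisit-free route from b2 to c2 manages to pass through all of d3, a1, and c1: branching out from b2, every path either misses one of them or, having collected them, can no longer reach c2 without re-entering a cell.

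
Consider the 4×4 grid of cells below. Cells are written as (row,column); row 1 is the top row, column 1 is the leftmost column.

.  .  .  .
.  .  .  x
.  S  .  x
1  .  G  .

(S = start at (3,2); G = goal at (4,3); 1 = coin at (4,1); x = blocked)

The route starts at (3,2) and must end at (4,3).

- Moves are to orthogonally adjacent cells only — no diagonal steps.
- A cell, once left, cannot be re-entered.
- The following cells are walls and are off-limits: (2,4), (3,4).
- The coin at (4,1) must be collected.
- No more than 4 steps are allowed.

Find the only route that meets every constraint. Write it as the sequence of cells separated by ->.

(3,2) -> (3,1) -> (4,1) -> (4,2) -> (4,3)

The 4-move cap with required stops at (4,1) leaves no slack for detours.
Route from (3,2): left 1 to (3,1), down 1 to (4,1), right 2 to (4,3) — 4 moves in all.
Check: all required cells visited; 4 ≤ 4 moves.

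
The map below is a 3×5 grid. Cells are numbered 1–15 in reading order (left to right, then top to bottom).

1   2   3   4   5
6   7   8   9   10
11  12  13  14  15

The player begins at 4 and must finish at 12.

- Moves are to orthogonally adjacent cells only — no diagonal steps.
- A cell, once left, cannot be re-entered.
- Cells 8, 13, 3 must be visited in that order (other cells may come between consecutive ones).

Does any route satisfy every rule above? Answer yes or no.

Ignoring the required order, 25 revisit-free routes from 4 to 12 pass through all of 8, 13, and 3; the waypoint orders that occur are 13 → 8 → 3 (16); 3 → 8 → 13 (9) — never 8 → 13 → 3.

no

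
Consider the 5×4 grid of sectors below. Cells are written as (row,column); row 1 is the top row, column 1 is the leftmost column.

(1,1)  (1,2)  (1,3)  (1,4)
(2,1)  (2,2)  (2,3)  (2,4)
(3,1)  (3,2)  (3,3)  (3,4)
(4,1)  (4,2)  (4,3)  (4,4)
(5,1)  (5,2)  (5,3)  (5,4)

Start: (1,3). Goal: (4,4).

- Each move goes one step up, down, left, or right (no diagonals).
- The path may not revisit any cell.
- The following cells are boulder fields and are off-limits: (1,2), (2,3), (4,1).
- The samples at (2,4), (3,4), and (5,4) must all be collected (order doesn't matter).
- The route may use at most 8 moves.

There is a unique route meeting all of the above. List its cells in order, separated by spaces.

The 8-move cap with required stops at (2,4), (3,4), (5,4) leaves no slack for detours.
Route from (1,3): right 1 to (1,4), down 2 to (3,4), left 1 to (3,3), down 2 to (5,3), right 1 to (5,4), up 1 to (4,4) — 8 moves in all.
Check: all required cells visited; 8 ≤ 8 moves.

(1,3) (1,4) (2,4) (3,4) (3,3) (4,3) (5,3) (5,4) (4,4)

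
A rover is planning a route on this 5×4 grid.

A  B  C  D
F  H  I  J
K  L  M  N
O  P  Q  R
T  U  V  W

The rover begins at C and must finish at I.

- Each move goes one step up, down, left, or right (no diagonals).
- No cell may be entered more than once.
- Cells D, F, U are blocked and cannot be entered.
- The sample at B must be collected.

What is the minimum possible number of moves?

3

Any route passes through B somewhere between C and I. Summing Manhattan distances along the two legs (C → B → I) gives a lower bound of 1 + 2 = 3 moves.
A route of 3 moves achieves this: C → B → H → I.
Since 3 matches the lower bound, it is optimal.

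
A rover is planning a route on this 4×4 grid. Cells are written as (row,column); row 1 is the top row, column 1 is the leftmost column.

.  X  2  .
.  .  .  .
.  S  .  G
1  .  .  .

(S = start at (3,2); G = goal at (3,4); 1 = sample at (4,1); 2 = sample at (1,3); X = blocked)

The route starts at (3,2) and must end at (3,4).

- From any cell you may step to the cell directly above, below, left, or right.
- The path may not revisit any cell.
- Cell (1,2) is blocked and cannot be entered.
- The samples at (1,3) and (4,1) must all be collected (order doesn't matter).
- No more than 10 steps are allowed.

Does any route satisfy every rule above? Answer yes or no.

One route that works: (3,2) → (4,2) → (4,1) → (3,1) → (2,1) → (2,2) → (2,3) → (1,3) → (1,4) → (2,4) → (3,4).

yes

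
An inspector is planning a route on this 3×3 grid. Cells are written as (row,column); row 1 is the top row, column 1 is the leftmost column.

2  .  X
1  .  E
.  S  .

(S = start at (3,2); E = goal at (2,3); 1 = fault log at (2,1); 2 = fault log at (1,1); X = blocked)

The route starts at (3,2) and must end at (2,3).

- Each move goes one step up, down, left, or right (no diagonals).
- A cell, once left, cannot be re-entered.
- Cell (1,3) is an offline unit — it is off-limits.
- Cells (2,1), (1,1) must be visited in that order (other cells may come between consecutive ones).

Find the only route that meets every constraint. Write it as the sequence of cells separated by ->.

The waypoints must appear in the order (2,1), (1,1), with no cell reused.
Route from (3,2): left 1 to (3,1), up 2 to (1,1), right 1 to (1,2), down 1 to (2,2), right 1 to (2,3) — 6 moves in all.
Check: order respected (1 at step 2, 2 at step 3).

(3,2) -> (3,1) -> (2,1) -> (1,1) -> (1,2) -> (2,2) -> (2,3)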